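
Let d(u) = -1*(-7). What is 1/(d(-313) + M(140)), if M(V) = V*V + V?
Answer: 1/19747 ≈ 5.0641e-5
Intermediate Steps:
d(u) = 7
M(V) = V + V**2 (M(V) = V**2 + V = V + V**2)
1/(d(-313) + M(140)) = 1/(7 + 140*(1 + 140)) = 1/(7 + 140*141) = 1/(7 + 19740) = 1/19747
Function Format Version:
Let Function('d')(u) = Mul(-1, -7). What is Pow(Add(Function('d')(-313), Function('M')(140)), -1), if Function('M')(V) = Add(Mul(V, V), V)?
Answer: Rational(1, 19747) ≈ 5.0641e-5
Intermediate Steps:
Function('d')(u) = 7
Function('M')(V) = Add(V, Pow(V, 2)) (Function('M')(V) = Add(Pow(V, 2), V) = Add(V, Pow(V, 2)))
Pow(Add(Function('d')(-313), Function('M')(140)), -1) = Pow(Add(7, Mul(140, Add(1, 140))), -1) = Pow(Add(7, Mul(140, 141)), -1) = Pow(Add(7, 19740), -1) = Pow(19747, -1) = Rational(1, 19747)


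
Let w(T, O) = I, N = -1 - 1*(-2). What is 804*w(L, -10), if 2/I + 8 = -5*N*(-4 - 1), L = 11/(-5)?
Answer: 1608/17 ≈ 94.588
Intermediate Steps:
N = 1 (N = -1 + 2 = 1)
L = -11/5 (L = 11*(-1/5) = -11/5 ≈ -2.2000)
I = 2/17 (I = 2/(-8 - 5*(-4 - 1)) = 2/(-8 - 5*(-5)) = 2/(-8 + 25) = 2/17 ≈ 0.11765)
w(T, O) = 2/17
804*w(L, -10) = 804*(2/17) = 1608/17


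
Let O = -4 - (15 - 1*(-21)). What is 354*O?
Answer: -14160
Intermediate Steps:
O = -40 (O = -4 - (15 + 21) = -4 - 1*36 = -4 - 36 = -40)
354*O = 354*(-40) = -14160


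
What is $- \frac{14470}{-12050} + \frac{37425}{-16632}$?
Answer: $- \frac{7010207}{6680520} \approx -1.0494$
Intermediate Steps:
$- \frac{14470}{-12050} + \frac{37425}{-16632} = \left(-14470\right) \left(- \frac{1}{12050}\right) + 37425 \left(- \frac{1}{16632}\right) = \frac{1447}{1205} - \frac{12475}{5544} = - \frac{7010207}{6680520}$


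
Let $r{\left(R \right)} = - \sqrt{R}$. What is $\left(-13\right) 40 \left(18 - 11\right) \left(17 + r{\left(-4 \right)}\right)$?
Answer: $-61880 + 7280 i \approx -61880.0 + 7280.0 i$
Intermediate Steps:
$\left(-13\right) 40 \left(18 - 11\right) \left(17 + r{\left(-4 \right)}\right) = \left(-13\right) 40 \left(18 - 11\right) \left(17 - \sqrt{-4}\right) = - 520 \cdot 7 \left(17 - 2 i\right) = - 520 \left(119 - 14 i\right) = -61880 + 7280 i$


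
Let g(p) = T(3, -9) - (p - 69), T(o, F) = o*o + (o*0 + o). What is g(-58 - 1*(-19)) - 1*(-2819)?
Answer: 2939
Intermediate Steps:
T(o, F) = o + o**2 (T(o, F) = o**2 + (0 + o) = o**2 + o = o + o**2)
g(p) = 81 - p (g(p) = 3*(1 + 3) - (p - 69) = 3*4 - (-69 + p) = 12 + (69 - p) = 81 - p)
g(-58 - 1*(-19)) - 1*(-2819) = (81 - (-58 - 1*(-19))) - 1*(-2819) = (81 - (-58 + 19)) + 2819 = (81 - 1*(-39)) + 2819 = (81 + 39) + 2819 = 120 + 2819 = 2939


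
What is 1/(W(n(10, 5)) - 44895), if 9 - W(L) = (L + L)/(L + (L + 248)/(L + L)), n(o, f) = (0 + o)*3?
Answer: -1039/46638354 ≈ -2.2278e-5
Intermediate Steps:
n(o, f) = 3*o (n(o, f) = o*3 = 3*o)
W(L) = 9 - 2*L/(L + (248 + L)/(2*L)) (W(L) = 9 - (L + L)/(L + (L + 248)/(L + L)) = 9 - 2*L/(L + (248 + L)/((2*L))) = 9 - 2*L/(L + (248 + L)*(1/(2*L))) = 9 - 2*L/(L + (248 + L)/(2*L)))
1/(W(n(10, 5)) - 44895) = 1/((2232 + 9*(3*10) + 14*(3*10)²)/(248 + 3*10 + 2*(3*10)²) - 44895) = 1/((2232 + 9*30 + 14*30²)/(248 + 30 + 2*30²) - 44895) = 1/((2232 + 270 + 14*900)/(248 + 30 + 2*900) - 44895) = 1/((2232 + 270 + 12600)/(248 + 30 + 1800) - 44895) = 1/(15102/2078 - 44895) = 1/((1/2078)*15102 - 44895) = 1/(7551/1039 - 44895) = 1/(-46638354/1039) = -1039/46638354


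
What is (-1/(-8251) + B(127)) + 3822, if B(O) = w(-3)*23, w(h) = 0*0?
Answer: 31535323/8251 ≈ 3822.0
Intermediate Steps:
w(h) = 0
B(O) = 0 (B(O) = 0*23 = 0)
(-1/(-8251) + B(127)) + 3822 = (-1/(-8251) + 0) + 3822 = (-1*(-1/8251) + 0) + 3822 = (1/8251 + 0) + 3822 = 1/8251 + 3822 = 31535323/8251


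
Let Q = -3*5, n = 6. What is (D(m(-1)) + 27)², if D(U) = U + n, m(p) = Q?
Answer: 324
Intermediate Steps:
Q = -15
m(p) = -15
D(U) = 6 + U (D(U) = U + 6 = 6 + U)
(D(m(-1)) + 27)² = ((6 - 15) + 27)² = (-9 + 27)² = 18² = 324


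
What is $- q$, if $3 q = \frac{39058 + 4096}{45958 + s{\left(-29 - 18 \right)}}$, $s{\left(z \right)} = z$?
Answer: $- \frac{43154}{137733} \approx -0.31332$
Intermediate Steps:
$q = \frac{43154}{137733}$ ($q = \frac{\left(39058 + 4096\right) \frac{1}{45958 - 47}}{3} = \frac{43154 \frac{1}{45958 - 47}}{3} = \frac{43154 \cdot \frac{1}{45911}}{3} = \frac{1}{3} \cdot \frac{43154}{45911} = \frac{43154}{137733} \approx 0.31332$)
$- q = \left(-1\right) \frac{43154}{137733} = - \frac{43154}{137733}$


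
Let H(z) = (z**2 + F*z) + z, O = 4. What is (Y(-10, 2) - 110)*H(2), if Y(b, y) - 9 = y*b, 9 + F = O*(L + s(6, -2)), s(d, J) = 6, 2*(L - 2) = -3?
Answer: -4840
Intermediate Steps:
L = 1/2 (L = 2 + (1/2)*(-3) = 2 - 3/2 = 1/2 ≈ 0.50000)
F = 17 (F = -9 + 4*(1/2 + 6) = -9 + 4*(13/2) = -9 + 26 = 17)
Y(b, y) = 9 + b*y (Y(b, y) = 9 + y*b = 9 + b*y)
H(z) = z**2 + 18*z (H(z) = (z**2 + 17*z) + z = z**2 + 18*z)
(Y(-10, 2) - 110)*H(2) = ((9 - 10*2) - 110)*(2*(18 + 2)) = ((9 - 20) - 110)*(2*20) = (-11 - 110)*40 = -121*40 = -4840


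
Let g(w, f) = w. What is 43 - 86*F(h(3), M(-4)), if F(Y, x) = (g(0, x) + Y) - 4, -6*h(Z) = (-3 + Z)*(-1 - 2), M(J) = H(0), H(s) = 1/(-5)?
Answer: 387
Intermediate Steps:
H(s) = -1/5
M(J) = -1/5
h(Z) = -3/2 + Z/2 (h(Z) = -(-3 + Z)*(-1 - 2)/6 = -(-3 + Z)*(-3)/6 = -(9 - 3*Z)/6 = -3/2 + Z/2)
F(Y, x) = -4 + Y (F(Y, x) = (0 + Y) - 4 = Y - 4 = -4 + Y)
43 - 86*F(h(3), M(-4)) = 43 - 86*(-4 + (-3/2 + (1/2)*3)) = 43 - 86*(-4 + (-3/2 + 3/2)) = 43 - 86*(-4 + 0) = 43 - 86*(-4) = 43 + 344 = 387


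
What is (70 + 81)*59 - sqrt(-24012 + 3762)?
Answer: 8909 - 45*I*sqrt(10) ≈ 8909.0 - 142.3*I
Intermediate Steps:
(70 + 81)*59 - sqrt(-24012 + 3762) = 151*59 - sqrt(-20250) = 8909 - 45*I*sqrt(10)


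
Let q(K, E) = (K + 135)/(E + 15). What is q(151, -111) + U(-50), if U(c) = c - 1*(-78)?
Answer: 1201/48 ≈ 25.021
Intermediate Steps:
U(c) = 78 + c (U(c) = c + 78 = 78 + c)
q(K, E) = (135 + K)/(15 + E)
q(151, -111) + U(-50) = (135 + 151)/(15 - 111) + (78 - 50) = 286/(-96) + 28 = -1/96*286 + 28 = -143/48 + 28 = 1201/48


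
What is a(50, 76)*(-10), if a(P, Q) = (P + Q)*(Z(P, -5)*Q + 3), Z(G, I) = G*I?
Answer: 23936220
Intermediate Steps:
a(P, Q) = (3 - 5*P*Q)*(P + Q) (a(P, Q) = (P + Q)*((P*(-5))*Q + 3) = (P + Q)*((-5*P)*Q + 3) = (P + Q)*(-5*P*Q + 3) = (P + Q)*(3 - 5*P*Q) = (3 - 5*P*Q)*(P + Q))
a(50, 76)*(-10) = (3*50 + 3*76 - 5*50*76² - 5*76*50²)*(-10) = (150 + 228 - 5*50*5776 - 5*76*2500)*(-10) = (150 + 228 - 1444000 - 950000)*(-10) = -2393622*(-10) = 23936220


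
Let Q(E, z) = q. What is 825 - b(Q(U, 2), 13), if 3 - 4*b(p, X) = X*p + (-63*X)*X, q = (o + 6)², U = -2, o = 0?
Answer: -3441/2 ≈ -1720.5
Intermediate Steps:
q = 36 (q = (0 + 6)² = 6² = 36)
Q(E, z) = 36
b(p, X) = ¾ + 63*X²/4 - X*p/4 (b(p, X) = ¾ - (X*p + (-63*X)*X)/4 = ¾ - (X*p - 63*X²)/4 = ¾ - (-63*X² + X*p)/4 = ¾ + (63*X²/4 - X*p/4) = ¾ + 63*X²/4 - X*p/4)
825 - b(Q(U, 2), 13) = 825 - (¾ + (63/4)*13² - ¼*13*36) = 825 - (¾ + (63/4)*169 - 117) = 825 - (¾ + 10647/4 - 117) = 825 - 1*5091/2 = 825 - 5091/2 = -3441/2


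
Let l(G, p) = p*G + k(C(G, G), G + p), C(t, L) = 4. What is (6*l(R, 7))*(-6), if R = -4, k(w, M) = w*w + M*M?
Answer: 108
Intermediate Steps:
k(w, M) = M**2 + w**2 (k(w, M) = w**2 + M**2 = M**2 + w**2)
l(G, p) = 16 + (G + p)**2 + G*p (l(G, p) = p*G + ((G + p)**2 + 4**2) = G*p + ((G + p)**2 + 16) = G*p + (16 + (G + p)**2) = 16 + (G + p)**2 + G*p)
(6*l(R, 7))*(-6) = (6*(16 + (-4 + 7)**2 - 4*7))*(-6) = (6*(16 + 3**2 - 28))*(-6) = (6*(16 + 9 - 28))*(-6) = (6*(-3))*(-6) = -18*(-6) = 108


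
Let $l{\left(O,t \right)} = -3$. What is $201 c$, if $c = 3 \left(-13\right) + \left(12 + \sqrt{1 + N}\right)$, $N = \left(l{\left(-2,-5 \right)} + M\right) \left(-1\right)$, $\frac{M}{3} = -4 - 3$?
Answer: $-4422$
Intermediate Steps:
$M = -21$ ($M = 3 \left(-4 - 3\right) = 3 \left(-7\right) = -21$)
$N = 24$ ($N = \left(-3 - 21\right) \left(-1\right) = \left(-24\right) \left(-1\right) = 24$)
$c = -22$ ($c = 3 \left(-13\right) + \left(12 + \sqrt{1 + 24}\right) = -39 + \left(12 + \sqrt{25}\right) = -39 + \left(12 + 5\right) = -39 + 17 = -22$)
$201 c = 201 \left(-22\right) = -4422$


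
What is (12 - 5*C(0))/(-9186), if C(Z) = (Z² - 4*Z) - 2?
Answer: -11/4593 ≈ -0.0023949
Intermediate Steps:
C(Z) = -2 + Z² - 4*Z
(12 - 5*C(0))/(-9186) = (12 - 5*(-2 + 0² - 4*0))/(-9186) = (12 - 5*(-2 + 0 + 0))*(-1/9186) = (12 - 5*(-2))*(-1/9186) = (12 + 10)*(-1/9186) = 22*(-1/9186) = -11/4593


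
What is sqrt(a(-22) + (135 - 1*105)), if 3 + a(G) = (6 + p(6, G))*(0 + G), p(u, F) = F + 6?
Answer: sqrt(247) ≈ 15.716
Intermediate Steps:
p(u, F) = 6 + F
a(G) = -3 + G*(12 + G) (a(G) = -3 + (6 + (6 + G))*(0 + G) = -3 + (12 + G)*G = -3 + G*(12 + G))
sqrt(a(-22) + (135 - 1*105)) = sqrt((-3 + (-22)**2 + 12*(-22)) + (135 - 1*105)) = sqrt((-3 + 484 - 264) + (135 - 105)) = sqrt(217 + 30) = sqrt(247)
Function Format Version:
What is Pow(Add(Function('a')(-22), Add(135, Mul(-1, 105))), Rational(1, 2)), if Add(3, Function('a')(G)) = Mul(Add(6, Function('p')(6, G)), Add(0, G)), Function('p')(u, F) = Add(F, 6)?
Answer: Pow(247, Rational(1, 2)) ≈ 15.716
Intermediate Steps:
Function('p')(u, F) = Add(6, F)
Function('a')(G) = Add(-3, Mul(G, Add(12, G))) (Function('a')(G) = Add(-3, Mul(Add(6, Add(6, G)), Add(0, G))) = Add(-3, Mul(Add(12, G), G)) = Add(-3, Mul(G, Add(12, G))))
Pow(Add(Function('a')(-22), Add(135, Mul(-1, 105))), Rational(1, 2)) = Pow(Add(Add(-3, Pow(-22, 2), Mul(12, -22)), Add(135, Mul(-1, 105))), Rational(1, 2)) = Pow(Add(Add(-3, 484, -264), Add(135, -105)), Rational(1, 2)) = Pow(Add(217, 30), Rational(1, 2)) = Pow(247, Rational(1, 2))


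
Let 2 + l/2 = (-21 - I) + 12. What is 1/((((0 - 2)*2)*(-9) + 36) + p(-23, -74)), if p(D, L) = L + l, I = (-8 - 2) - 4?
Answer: 1/4 ≈ 0.25000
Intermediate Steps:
I = -14 (I = -10 - 4 = -14)
l = 6 (l = -4 + 2*((-21 - 1*(-14)) + 12) = -4 + 2*((-21 + 14) + 12) = -4 + 2*(-7 + 12) = -4 + 2*5 = -4 + 10 = 6)
p(D, L) = 6 + L (p(D, L) = L + 6 = 6 + L)
1/((((0 - 2)*2)*(-9) + 36) + p(-23, -74)) = 1/((((0 - 2)*2)*(-9) + 36) + (6 - 74)) = 1/((-2*2*(-9) + 36) - 68) = 1/((-4*(-9) + 36) - 68) = 1/((36 + 36) - 68) = 1/(72 - 68) = 1/4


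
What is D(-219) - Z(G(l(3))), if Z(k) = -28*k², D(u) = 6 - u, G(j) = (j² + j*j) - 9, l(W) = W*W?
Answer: 655677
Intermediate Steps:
l(W) = W²
G(j) = -9 + 2*j² (G(j) = (j² + j²) - 9 = 2*j² - 9 = -9 + 2*j²)
D(-219) - Z(G(l(3))) = (6 - 1*(-219)) - (-28)*(-9 + 2*(3²)²)² = (6 + 219) - (-28)*(-9 + 2*9²)² = 225 - (-28)*(-9 + 2*81)² = 225 - (-28)*(-9 + 162)² = 225 - (-28)*153² = 225 - (-28)*23409 = 225 - 1*(-655452) = 225 + 655452 = 655677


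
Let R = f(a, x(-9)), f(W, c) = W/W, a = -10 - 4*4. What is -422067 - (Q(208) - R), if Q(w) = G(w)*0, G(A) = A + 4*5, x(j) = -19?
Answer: -422066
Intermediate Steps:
a = -26 (a = -10 - 16 = -26)
f(W, c) = 1
R = 1
G(A) = 20 + A (G(A) = A + 20 = 20 + A)
Q(w) = 0 (Q(w) = (20 + w)*0 = 0)
-422067 - (Q(208) - R) = -422067 - (0 - 1*1) = -422067 - (0 - 1) = -422067 - 1*(-1) = -422067 + 1 = -422066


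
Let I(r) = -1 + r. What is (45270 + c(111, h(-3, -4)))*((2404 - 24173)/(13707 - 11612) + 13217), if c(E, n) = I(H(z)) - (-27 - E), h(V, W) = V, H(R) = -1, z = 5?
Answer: 1256286215476/2095 ≈ 5.9966e+8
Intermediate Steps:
c(E, n) = 25 + E (c(E, n) = (-1 - 1) - (-27 - E) = -2 + (27 + E) = 25 + E)
(45270 + c(111, h(-3, -4)))*((2404 - 24173)/(13707 - 11612) + 13217) = (45270 + (25 + 111))*((2404 - 24173)/(13707 - 11612) + 13217) = (45270 + 136)*(-21769/2095 + 13217) = 45406*(-21769*1/2095 + 13217) = 45406*(-21769/2095 + 13217) = 45406*(27667846/2095) = 1256286215476/2095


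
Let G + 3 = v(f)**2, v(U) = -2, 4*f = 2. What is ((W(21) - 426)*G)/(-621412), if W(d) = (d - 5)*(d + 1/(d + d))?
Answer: 941/6524826 ≈ 0.00014422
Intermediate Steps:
f = 1/2 (f = (1/4)*2 = 1/2 ≈ 0.50000)
W(d) = (-5 + d)*(d + 1/(2*d))
G = 1 (G = -3 + (-2)**2 = -3 + 4 = 1)
((W(21) - 426)*G)/(-621412) = (((1/2 + 21**2 - 5*21 - 5/2/21) - 426)*1)/(-621412) = (((1/2 + 441 - 105 - 5/2*1/21) - 426)*1)*(-1/621412) = (((1/2 + 441 - 105 - 5/42) - 426)*1)*(-1/621412) = ((7064/21 - 426)*1)*(-1/621412) = -1882/21*1*(-1/621412) = -1882/21*(-1/621412) = 941/6524826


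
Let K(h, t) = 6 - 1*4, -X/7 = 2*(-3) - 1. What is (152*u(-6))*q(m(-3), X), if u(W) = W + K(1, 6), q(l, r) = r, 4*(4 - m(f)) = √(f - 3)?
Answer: -29792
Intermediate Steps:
m(f) = 4 - √(-3 + f)/4 (m(f) = 4 - √(f - 3)/4 = 4 - √(-3 + f)/4)
X = 49 (X = -7*(2*(-3) - 1) = -7*(-6 - 1) = -7*(-7) = 49)
K(h, t) = 2 (K(h, t) = 6 - 4 = 2)
u(W) = 2 + W (u(W) = W + 2 = 2 + W)
(152*u(-6))*q(m(-3), X) = (152*(2 - 6))*49 = (152*(-4))*49 = -608*49 = -29792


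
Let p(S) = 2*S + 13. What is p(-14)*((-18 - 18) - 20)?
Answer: 840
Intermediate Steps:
p(S) = 13 + 2*S
p(-14)*((-18 - 18) - 20) = (13 + 2*(-14))*((-18 - 18) - 20) = (13 - 28)*(-36 - 20) = -15*(-56) = 840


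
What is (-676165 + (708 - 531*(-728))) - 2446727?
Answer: -2735616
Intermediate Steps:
(-676165 + (708 - 531*(-728))) - 2446727 = (-676165 + (708 + 386568)) - 2446727 = (-676165 + 387276) - 2446727 = -288889 - 2446727 = -2735616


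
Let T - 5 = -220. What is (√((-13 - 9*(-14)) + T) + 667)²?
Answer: (667 + I*√102)² ≈ 4.4479e+5 + 13473.0*I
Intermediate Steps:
T = -215 (T = 5 - 220 = -215)
(√((-13 - 9*(-14)) + T) + 667)² = (√((-13 - 9*(-14)) - 215) + 667)² = (√((-13 + 126) - 215) + 667)² = (√(113 - 215) + 667)² = (√(-102) + 667)² = (I*√102 + 667)² = (667 + I*√102)²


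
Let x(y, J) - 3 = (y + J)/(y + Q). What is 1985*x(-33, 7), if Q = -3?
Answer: 132995/18 ≈ 7388.6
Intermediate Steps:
x(y, J) = 3 + (J + y)/(-3 + y) (x(y, J) = 3 + (y + J)/(y - 3) = 3 + (J + y)/(-3 + y))
1985*x(-33, 7) = 1985*((-9 + 7 + 4*(-33))/(-3 - 33)) = 1985*((-9 + 7 - 132)/(-36)) = 1985*(-1/36*(-134)) = 1985*(67/18) = 132995/18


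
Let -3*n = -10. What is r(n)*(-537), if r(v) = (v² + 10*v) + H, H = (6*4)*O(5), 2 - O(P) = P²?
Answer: 817672/3 ≈ 2.7256e+5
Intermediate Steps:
O(P) = 2 - P²
n = 10/3 (n = -⅓*(-10) = 10/3 ≈ 3.3333)
H = -552 (H = (6*4)*(2 - 1*5²) = 24*(2 - 1*25) = 24*(2 - 25) = 24*(-23) = -552)
r(v) = -552 + v² + 10*v (r(v) = (v² + 10*v) - 552 = -552 + v² + 10*v)
r(n)*(-537) = (-552 + (10/3)² + 10*(10/3))*(-537) = (-552 + 100/9 + 100/3)*(-537) = -4568/9*(-537) = 817672/3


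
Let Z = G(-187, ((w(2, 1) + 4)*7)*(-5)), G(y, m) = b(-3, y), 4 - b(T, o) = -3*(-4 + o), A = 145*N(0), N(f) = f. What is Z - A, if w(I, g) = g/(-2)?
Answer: -569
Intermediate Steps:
w(I, g) = -g/2 (w(I, g) = g*(-½) = -g/2)
A = 0 (A = 145*0 = 0)
b(T, o) = -8 + 3*o (b(T, o) = 4 - (-3)*(-4 + o) = 4 - (12 - 3*o) = 4 + (-12 + 3*o) = -8 + 3*o)
G(y, m) = -8 + 3*y
Z = -569 (Z = -8 + 3*(-187) = -8 - 561 = -569)
Z - A = -569 - 1*0 = -569 + 0 = -569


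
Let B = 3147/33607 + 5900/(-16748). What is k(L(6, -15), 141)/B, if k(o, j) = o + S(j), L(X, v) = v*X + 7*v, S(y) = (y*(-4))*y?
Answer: 11217460504971/36393836 ≈ 3.0822e+5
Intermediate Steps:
S(y) = -4*y² (S(y) = (-4*y)*y = -4*y²)
L(X, v) = 7*v + X*v (L(X, v) = X*v + 7*v = 7*v + X*v)
B = -36393836/140712509 (B = 3147*(1/33607) + 5900*(-1/16748) = 3147/33607 - 1475/4187 = -36393836/140712509 ≈ -0.25864)
k(o, j) = o - 4*j²
k(L(6, -15), 141)/B = (-15*(7 + 6) - 4*141²)/(-36393836/140712509) = (-15*13 - 4*19881)*(-140712509/36393836) = (-195 - 79524)*(-140712509/36393836) = -79719*(-140712509/36393836) = 11217460504971/36393836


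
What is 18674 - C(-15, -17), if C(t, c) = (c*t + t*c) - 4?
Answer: 18168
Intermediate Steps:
C(t, c) = -4 + 2*c*t (C(t, c) = (c*t + c*t) - 4 = 2*c*t - 4 = -4 + 2*c*t)
18674 - C(-15, -17) = 18674 - (-4 + 2*(-17)*(-15)) = 18674 - (-4 + 510) = 18674 - 1*506 = 18674 - 506 = 18168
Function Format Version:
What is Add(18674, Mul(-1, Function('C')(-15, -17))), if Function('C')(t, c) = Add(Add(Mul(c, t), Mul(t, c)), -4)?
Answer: 18168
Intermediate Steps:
Function('C')(t, c) = Add(-4, Mul(2, c, t)) (Function('C')(t, c) = Add(Add(Mul(c, t), Mul(c, t)), -4) = Add(Mul(2, c, t), -4) = Add(-4, Mul(2, c, t)))
Add(18674, Mul(-1, Function('C')(-15, -17))) = Add(18674, Mul(-1, Add(-4, Mul(2, -17, -15)))) = Add(18674, Mul(-1, Add(-4, 510))) = Add(18674, Mul(-1, 506)) = Add(18674, -506) = 18168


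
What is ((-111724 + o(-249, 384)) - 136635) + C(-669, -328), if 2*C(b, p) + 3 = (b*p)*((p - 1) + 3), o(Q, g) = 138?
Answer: -72031277/2 ≈ -3.6016e+7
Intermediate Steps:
C(b, p) = -3/2 + b*p*(2 + p)/2 (C(b, p) = -3/2 + ((b*p)*((p - 1) + 3))/2 = -3/2 + ((b*p)*((-1 + p) + 3))/2 = -3/2 + ((b*p)*(2 + p))/2 = -3/2 + (b*p*(2 + p))/2 = -3/2 + b*p*(2 + p)/2)
((-111724 + o(-249, 384)) - 136635) + C(-669, -328) = ((-111724 + 138) - 136635) + (-3/2 - 669*(-328) + (1/2)*(-669)*(-328)**2) = (-111586 - 136635) + (-3/2 + 219432 + (1/2)*(-669)*107584) = -248221 + (-3/2 + 219432 - 35986848) = -248221 - 71534835/2 = -72031277/2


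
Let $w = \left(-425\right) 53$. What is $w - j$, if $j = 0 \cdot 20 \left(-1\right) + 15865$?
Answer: $-38390$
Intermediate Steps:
$w = -22525$
$j = 15865$ ($j = 0 \left(-1\right) + 15865 = 0 + 15865 = 15865$)
$w - j = -22525 - 15865 = -38390$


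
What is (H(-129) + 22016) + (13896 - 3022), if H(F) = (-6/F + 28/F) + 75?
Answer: 4252463/129 ≈ 32965.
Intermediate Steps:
H(F) = 75 + 22/F (H(F) = 22/F + 75 = 75 + 22/F)
(H(-129) + 22016) + (13896 - 3022) = ((75 + 22/(-129)) + 22016) + (13896 - 3022) = ((75 + 22*(-1/129)) + 22016) + 10874 = ((75 - 22/129) + 22016) + 10874 = (9653/129 + 22016) + 10874 = 2849717/129 + 10874 = 4252463/129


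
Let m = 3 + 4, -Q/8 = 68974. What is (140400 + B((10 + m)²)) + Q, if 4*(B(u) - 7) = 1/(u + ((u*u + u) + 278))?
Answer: -138845728579/337508 ≈ -4.1139e+5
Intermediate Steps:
Q = -551792 (Q = -8*68974 = -551792)
m = 7
B(u) = 7 + 1/(4*(278 + u² + 2*u)) (B(u) = 7 + 1/(4*(u + ((u*u + u) + 278))) = 7 + 1/(4*(u + ((u² + u) + 278))) = 7 + 1/(4*(u + ((u + u²) + 278))) = 7 + 1/(4*(u + (278 + u + u²))) = 7 + 1/(4*(278 + u² + 2*u)))
(140400 + B((10 + m)²)) + Q = (140400 + (7785 + 28*((10 + 7)²)² + 56*(10 + 7)²)/(4*(278 + ((10 + 7)²)² + 2*(10 + 7)²))) - 551792 = (140400 + (7785 + 28*(17²)² + 56*17²)/(4*(278 + (17²)² + 2*17²))) - 551792 = (140400 + (7785 + 28*289² + 56*289)/(4*(278 + 289² + 2*289))) - 551792 = (140400 + (7785 + 28*83521 + 16184)/(4*(278 + 83521 + 578))) - 551792 = (140400 + (¼)*(7785 + 2338588 + 16184)/84377) - 551792 = (140400 + (¼)*(1/84377)*2362557) - 551792 = (140400 + 2362557/337508) - 551792 = 47388485757/337508 - 551792 = -138845728579/337508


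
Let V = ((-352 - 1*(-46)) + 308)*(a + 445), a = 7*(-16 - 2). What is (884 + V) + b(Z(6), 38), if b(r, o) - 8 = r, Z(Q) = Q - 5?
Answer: 1531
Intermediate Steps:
Z(Q) = -5 + Q
a = -126 (a = 7*(-18) = -126)
b(r, o) = 8 + r
V = 638 (V = ((-352 - 1*(-46)) + 308)*(-126 + 445) = ((-352 + 46) + 308)*319 = (-306 + 308)*319 = 2*319 = 638)
(884 + V) + b(Z(6), 38) = (884 + 638) + (8 + (-5 + 6)) = 1522 + (8 + 1) = 1522 + 9 = 1531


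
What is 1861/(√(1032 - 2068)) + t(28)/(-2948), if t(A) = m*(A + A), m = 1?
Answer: -14/737 - 1861*I*√259/518 ≈ -0.018996 - 57.818*I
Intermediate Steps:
t(A) = 2*A (t(A) = 1*(A + A) = 1*(2*A) = 2*A)
1861/(√(1032 - 2068)) + t(28)/(-2948) = 1861/(√(1032 - 2068)) + (2*28)/(-2948) = 1861/(√(-1036)) + 56*(-1/2948) = 1861/((2*I*√259)) - 14/737 = 1861*(-I*√259/518) - 14/737 = -1861*I*√259/518 - 14/737 = -14/737 - 1861*I*√259/518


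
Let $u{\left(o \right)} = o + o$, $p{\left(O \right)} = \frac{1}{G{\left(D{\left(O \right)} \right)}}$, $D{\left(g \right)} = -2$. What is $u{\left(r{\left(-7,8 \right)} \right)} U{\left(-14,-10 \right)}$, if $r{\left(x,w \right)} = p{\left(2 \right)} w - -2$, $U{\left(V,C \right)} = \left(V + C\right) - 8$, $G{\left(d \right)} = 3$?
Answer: $- \frac{896}{3} \approx -298.67$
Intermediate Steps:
$p{\left(O \right)} = \frac{1}{3}$
$U{\left(V,C \right)} = -8 + C + V$ ($U{\left(V,C \right)} = \left(C + V\right) - 8 = -8 + C + V$)
$r{\left(x,w \right)} = 2 + \frac{w}{3}$ ($r{\left(x,w \right)} = \frac{w}{3} - -2 = \frac{w}{3} + 2 = 2 + \frac{w}{3}$)
$u{\left(o \right)} = 2 o$
$u{\left(r{\left(-7,8 \right)} \right)} U{\left(-14,-10 \right)} = 2 \left(2 + \frac{1}{3} \cdot 8\right) \left(-8 - 10 - 14\right) = 2 \left(2 + \frac{8}{3}\right) \left(-32\right) = 2 \cdot \frac{14}{3} \left(-32\right) = \frac{28}{3} \left(-32\right) = - \frac{896}{3}$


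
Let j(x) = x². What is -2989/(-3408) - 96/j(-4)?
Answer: -17459/3408 ≈ -5.1229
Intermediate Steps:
-2989/(-3408) - 96/j(-4) = -2989/(-3408) - 96/((-4)²) = -2989*(-1/3408) - 96/16 = 2989/3408 - 96*1/16 = 2989/3408 - 6 = -17459/3408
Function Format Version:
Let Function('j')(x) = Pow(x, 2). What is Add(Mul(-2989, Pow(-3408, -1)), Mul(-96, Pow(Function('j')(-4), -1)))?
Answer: Rational(-17459, 3408) ≈ -5.1229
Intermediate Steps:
Add(Mul(-2989, Pow(-3408, -1)), Mul(-96, Pow(Function('j')(-4), -1))) = Add(Mul(-2989, Pow(-3408, -1)), Mul(-96, Pow(Pow(-4, 2), -1))) = Add(Mul(-2989, Rational(-1, 3408)), Mul(-96, Pow(16, -1))) = Add(Rational(2989, 3408), Mul(-96, Rational(1, 16))) = Add(Rational(2989, 3408), -6) = Rational(-17459, 3408)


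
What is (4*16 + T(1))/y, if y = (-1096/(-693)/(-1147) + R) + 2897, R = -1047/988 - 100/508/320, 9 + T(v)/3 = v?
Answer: 63831829501440/4621325978396987 ≈ 0.013812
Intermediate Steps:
T(v) = -27 + 3*v
R = -2128739/2007616 (R = -1047*1/988 - 100*1/508*(1/320) = -1047/988 - 25/127*1/320 = -1047/988 - 5/8128 = -2128739/2007616 ≈ -1.0603)
y = 4621325978396987/1595795737536 (y = (-1096/(-693)/(-1147) - 2128739/2007616) + 2897 = (-1096*(-1/693)*(-1/1147) - 2128739/2007616) + 2897 = ((1096/693)*(-1/1147) - 2128739/2007616) + 2897 = (-1096/794871 - 2128739/2007616) + 2897 = -1694273244805/1595795737536 + 2897 = 4621325978396987/1595795737536 ≈ 2895.9)
(4*16 + T(1))/y = (4*16 + (-27 + 3*1))/(4621325978396987/1595795737536) = (64 + (-27 + 3))*(1595795737536/4621325978396987) = (64 - 24)*(1595795737536/4621325978396987) = 40*(1595795737536/4621325978396987) = 63831829501440/4621325978396987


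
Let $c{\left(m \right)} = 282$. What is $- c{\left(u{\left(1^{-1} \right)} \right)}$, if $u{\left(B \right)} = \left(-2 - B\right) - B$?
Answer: $-282$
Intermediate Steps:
$u{\left(B \right)} = -2 - 2 B$
$- c{\left(u{\left(1^{-1} \right)} \right)} = \left(-1\right) 282 = -282$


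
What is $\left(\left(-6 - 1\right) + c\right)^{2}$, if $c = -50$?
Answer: $3249$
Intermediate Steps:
$\left(\left(-6 - 1\right) + c\right)^{2} = \left(\left(-6 - 1\right) - 50\right)^{2} = \left(-7 - 50\right)^{2} = \left(-57\right)^{2} = 3249$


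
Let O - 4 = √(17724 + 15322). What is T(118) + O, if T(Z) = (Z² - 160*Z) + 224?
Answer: -4728 + √33046 ≈ -4546.2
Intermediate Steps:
T(Z) = 224 + Z² - 160*Z
O = 4 + √33046 (O = 4 + √(17724 + 15322) = 4 + √33046 ≈ 185.79)
T(118) + O = (224 + 118² - 160*118) + (4 + √33046) = (224 + 13924 - 18880) + (4 + √33046) = -4732 + (4 + √33046) = -4728 + √33046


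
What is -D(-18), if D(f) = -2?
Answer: 2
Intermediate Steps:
-D(-18) = -1*(-2) = 2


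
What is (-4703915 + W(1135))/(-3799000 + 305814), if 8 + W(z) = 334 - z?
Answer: 2352362/1746593 ≈ 1.3468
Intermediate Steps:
W(z) = 326 - z (W(z) = -8 + (334 - z) = 326 - z)
(-4703915 + W(1135))/(-3799000 + 305814) = (-4703915 + (326 - 1*1135))/(-3799000 + 305814) = (-4703915 + (326 - 1135))/(-3493186) = (-4703915 - 809)*(-1/3493186) = -4704724*(-1/3493186) = 2352362/1746593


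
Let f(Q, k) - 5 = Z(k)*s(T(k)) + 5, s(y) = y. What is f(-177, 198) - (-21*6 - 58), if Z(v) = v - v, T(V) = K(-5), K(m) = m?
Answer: 194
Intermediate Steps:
T(V) = -5
Z(v) = 0
f(Q, k) = 10 (f(Q, k) = 5 + (0*(-5) + 5) = 5 + (0 + 5) = 5 + 5 = 10)
f(-177, 198) - (-21*6 - 58) = 10 - (-21*6 - 58) = 10 - (-126 - 58) = 10 - 1*(-184) = 10 + 184 = 194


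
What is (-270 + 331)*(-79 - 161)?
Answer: -14640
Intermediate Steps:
(-270 + 331)*(-79 - 161) = 61*(-240) = -14640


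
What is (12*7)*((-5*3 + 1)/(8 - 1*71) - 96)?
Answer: -24136/3 ≈ -8045.3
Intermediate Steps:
(12*7)*((-5*3 + 1)/(8 - 1*71) - 96) = 84*((-15 + 1)/(8 - 71) - 96) = 84*(-14/(-63) - 96) = 84*(-14*(-1/63) - 96) = 84*(2/9 - 96) = 84*(-862/9) = -24136/3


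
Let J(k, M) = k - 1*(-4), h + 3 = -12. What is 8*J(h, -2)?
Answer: -88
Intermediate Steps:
h = -15 (h = -3 - 12 = -15)
J(k, M) = 4 + k (J(k, M) = k + 4 = 4 + k)
8*J(h, -2) = 8*(4 - 15) = 8*(-11) = -88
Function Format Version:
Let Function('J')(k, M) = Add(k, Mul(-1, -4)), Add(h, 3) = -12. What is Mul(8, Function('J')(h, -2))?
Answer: -88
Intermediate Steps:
h = -15 (h = Add(-3, -12) = -15)
Function('J')(k, M) = Add(4, k) (Function('J')(k, M) = Add(k, 4) = Add(4, k))
Mul(8, Function('J')(h, -2)) = Mul(8, Add(4, -15)) = Mul(8, -11) = -88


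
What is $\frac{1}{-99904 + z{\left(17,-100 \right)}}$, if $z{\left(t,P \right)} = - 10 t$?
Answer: $- \frac{1}{100074} \approx -9.9926 \cdot 10^{-6}$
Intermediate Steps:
$\frac{1}{-99904 + z{\left(17,-100 \right)}} = \frac{1}{-99904 - 170} = \frac{1}{-100074} = - \frac{1}{100074}$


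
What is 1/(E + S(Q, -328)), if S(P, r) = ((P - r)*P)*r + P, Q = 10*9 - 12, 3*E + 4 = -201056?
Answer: -1/10454046 ≈ -9.5657e-8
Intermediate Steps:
E = -67020 (E = -4/3 + (⅓)*(-201056) = -4/3 - 201056/3 = -67020)
Q = 78 (Q = 90 - 12 = 78)
S(P, r) = P + P*r*(P - r) (S(P, r) = (P*(P - r))*r + P = P*r*(P - r) + P = P + P*r*(P - r))
1/(E + S(Q, -328)) = 1/(-67020 + 78*(1 - 1*(-328)² + 78*(-328))) = 1/(-67020 + 78*(1 - 1*107584 - 25584)) = 1/(-67020 + 78*(1 - 107584 - 25584)) = 1/(-67020 + 78*(-133167)) = 1/(-67020 - 10387026) = 1/(-10454046) = -1/10454046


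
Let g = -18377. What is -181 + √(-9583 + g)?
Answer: -181 + 2*I*√6990 ≈ -181.0 + 167.21*I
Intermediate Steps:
-181 + √(-9583 + g) = -181 + √(-9583 - 18377) = -181 + √(-27960) = -181 + 2*I*√6990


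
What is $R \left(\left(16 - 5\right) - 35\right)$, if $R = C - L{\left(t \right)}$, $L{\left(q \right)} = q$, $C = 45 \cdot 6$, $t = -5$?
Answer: $-6600$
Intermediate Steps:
$C = 270$
$R = 275$ ($R = 270 - -5 = 270 + 5 = 275$)
$R \left(\left(16 - 5\right) - 35\right) = 275 \left(\left(16 - 5\right) - 35\right) = 275 \left(11 - 35\right) = 275 \left(-24\right) = -6600$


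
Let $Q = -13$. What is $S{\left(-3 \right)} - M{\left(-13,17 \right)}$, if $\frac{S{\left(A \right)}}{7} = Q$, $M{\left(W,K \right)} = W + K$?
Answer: $-95$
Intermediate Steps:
$M{\left(W,K \right)} = K + W$
$S{\left(A \right)} = -91$ ($S{\left(A \right)} = 7 \left(-13\right) = -91$)
$S{\left(-3 \right)} - M{\left(-13,17 \right)} = -91 - \left(17 - 13\right) = -91 - 4 = -95$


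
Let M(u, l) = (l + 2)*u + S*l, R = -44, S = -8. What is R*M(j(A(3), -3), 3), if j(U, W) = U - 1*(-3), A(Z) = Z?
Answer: -264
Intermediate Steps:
j(U, W) = 3 + U (j(U, W) = U + 3 = 3 + U)
M(u, l) = -8*l + u*(2 + l) (M(u, l) = (l + 2)*u - 8*l = (2 + l)*u - 8*l = u*(2 + l) - 8*l = -8*l + u*(2 + l))
R*M(j(A(3), -3), 3) = -44*(-8*3 + 2*(3 + 3) + 3*(3 + 3)) = -44*(-24 + 2*6 + 3*6) = -44*(-24 + 12 + 18) = -44*6 = -264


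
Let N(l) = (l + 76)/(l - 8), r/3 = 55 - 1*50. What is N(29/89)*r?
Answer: -101895/683 ≈ -149.19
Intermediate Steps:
r = 15 (r = 3*(55 - 1*50) = 3*(55 - 50) = 3*5 = 15)
N(l) = (76 + l)/(-8 + l)
N(29/89)*r = ((76 + 29/89)/(-8 + 29/89))*15 = ((6793/89)/(-683/89))*15 = -89/683*6793/89*15 = -6793/683*15 = -101895/683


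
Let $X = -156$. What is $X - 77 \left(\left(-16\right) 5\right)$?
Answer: $6004$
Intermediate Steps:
$X - 77 \left(\left(-16\right) 5\right) = -156 - 77 \left(\left(-16\right) 5\right) = -156 - -6160 = -156 + 6160 = 6004$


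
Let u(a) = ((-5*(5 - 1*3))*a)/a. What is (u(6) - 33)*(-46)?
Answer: 1978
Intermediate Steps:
u(a) = -10 (u(a) = ((-5*(5 - 3))*a)/a = ((-5*2)*a)/a = (-10*a)/a = -10)
(u(6) - 33)*(-46) = (-10 - 33)*(-46) = -43*(-46) = 1978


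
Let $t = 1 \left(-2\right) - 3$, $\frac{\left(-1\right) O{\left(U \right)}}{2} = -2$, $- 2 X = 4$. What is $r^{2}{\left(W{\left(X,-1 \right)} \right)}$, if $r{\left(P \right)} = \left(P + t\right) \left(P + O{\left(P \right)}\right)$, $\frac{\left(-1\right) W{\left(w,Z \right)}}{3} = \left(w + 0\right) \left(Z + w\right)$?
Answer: $103684$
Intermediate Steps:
$X = -2$ ($X = \left(- \frac{1}{2}\right) 4 = -2$)
$O{\left(U \right)} = 4$ ($O{\left(U \right)} = \left(-2\right) \left(-2\right) = 4$)
$t = -5$ ($t = -2 - 3 = -5$)
$W{\left(w,Z \right)} = - 3 w \left(Z + w\right)$ ($W{\left(w,Z \right)} = - 3 \left(w + 0\right) \left(Z + w\right) = - 3 w \left(Z + w\right)$)
$r{\left(P \right)} = \left(-5 + P\right) \left(4 + P\right)$ ($r{\left(P \right)} = \left(P - 5\right) \left(P + 4\right) = \left(-5 + P\right) \left(4 + P\right)$)
$r^{2}{\left(W{\left(X,-1 \right)} \right)} = \left(-20 + \left(\left(-3\right) \left(-2\right) \left(-1 - 2\right)\right)^{2} - \left(-3\right) \left(-2\right) \left(-1 - 2\right)\right)^{2} = \left(-20 + \left(\left(-3\right) \left(-2\right) \left(-3\right)\right)^{2} - \left(-3\right) \left(-2\right) \left(-3\right)\right)^{2} = \left(-20 + \left(-18\right)^{2} - -18\right)^{2} = \left(-20 + 324 + 18\right)^{2} = 322^{2} = 103684$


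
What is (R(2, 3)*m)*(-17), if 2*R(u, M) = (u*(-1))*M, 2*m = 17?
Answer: 867/2 ≈ 433.50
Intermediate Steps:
m = 17/2 (m = (1/2)*17 = 17/2 ≈ 8.5000)
R(u, M) = -M*u/2 (R(u, M) = ((u*(-1))*M)/2 = ((-u)*M)/2 = (-M*u)/2 = -M*u/2)
(R(2, 3)*m)*(-17) = (-1/2*3*2*(17/2))*(-17) = -3*17/2*(-17) = -51/2*(-17) = 867/2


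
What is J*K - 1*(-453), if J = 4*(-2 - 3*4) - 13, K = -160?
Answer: 11493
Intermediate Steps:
J = -69 (J = 4*(-2 - 12) - 13 = 4*(-14) - 13 = -56 - 13 = -69)
J*K - 1*(-453) = -69*(-160) - 1*(-453) = 11040 + 453 = 11493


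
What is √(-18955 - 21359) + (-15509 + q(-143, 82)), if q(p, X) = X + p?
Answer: -15570 + I*√40314 ≈ -15570.0 + 200.78*I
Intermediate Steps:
√(-18955 - 21359) + (-15509 + q(-143, 82)) = √(-18955 - 21359) + (-15509 + (82 - 143)) = √(-40314) + (-15509 - 61) = I*√40314 - 15570 = -15570 + I*√40314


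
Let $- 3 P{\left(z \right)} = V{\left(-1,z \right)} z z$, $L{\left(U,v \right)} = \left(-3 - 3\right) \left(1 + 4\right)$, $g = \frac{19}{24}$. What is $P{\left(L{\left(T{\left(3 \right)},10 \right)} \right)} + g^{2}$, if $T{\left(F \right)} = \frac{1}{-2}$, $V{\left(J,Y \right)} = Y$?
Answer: $\frac{5184361}{576} \approx 9000.6$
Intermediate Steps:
$g = \frac{19}{24}$ ($g = 19 \cdot \frac{1}{24} = \frac{19}{24} \approx 0.79167$)
$T{\left(F \right)} = - \frac{1}{2}$
$L{\left(U,v \right)} = -30$ ($L{\left(U,v \right)} = \left(-6\right) 5 = -30$)
$P{\left(z \right)} = - \frac{z^{3}}{3}$ ($P{\left(z \right)} = - \frac{z z z}{3} = - \frac{z^{2} z}{3} = - \frac{z^{3}}{3}$)
$P{\left(L{\left(T{\left(3 \right)},10 \right)} \right)} + g^{2} = - \frac{\left(-30\right)^{3}}{3} + \left(\frac{19}{24}\right)^{2} = \left(- \frac{1}{3}\right) \left(-27000\right) + \frac{361}{576} = 9000 + \frac{361}{576} = \frac{5184361}{576}$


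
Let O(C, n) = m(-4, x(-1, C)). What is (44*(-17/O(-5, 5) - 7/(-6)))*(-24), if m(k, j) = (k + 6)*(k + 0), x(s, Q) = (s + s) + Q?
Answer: -3476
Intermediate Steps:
x(s, Q) = Q + 2*s (x(s, Q) = 2*s + Q = Q + 2*s)
m(k, j) = k*(6 + k) (m(k, j) = (6 + k)*k = k*(6 + k))
O(C, n) = -8 (O(C, n) = -4*(6 - 4) = -4*2 = -8)
(44*(-17/O(-5, 5) - 7/(-6)))*(-24) = (44*(-17/(-8) - 7/(-6)))*(-24) = (44*(-17*(-⅛) - 7*(-⅙)))*(-24) = (44*(17/8 + 7/6))*(-24) = (44*(79/24))*(-24) = (869/6)*(-24) = -3476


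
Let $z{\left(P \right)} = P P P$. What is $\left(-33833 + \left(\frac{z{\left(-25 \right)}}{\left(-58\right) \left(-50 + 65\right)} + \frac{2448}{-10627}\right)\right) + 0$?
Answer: $- \frac{62527749211}{1849098} \approx -33815.0$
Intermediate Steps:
$z{\left(P \right)} = P^{3}$ ($z{\left(P \right)} = P^{2} P = P^{3}$)
$\left(-33833 + \left(\frac{z{\left(-25 \right)}}{\left(-58\right) \left(-50 + 65\right)} + \frac{2448}{-10627}\right)\right) + 0 = \left(-33833 + \left(\frac{\left(-25\right)^{3}}{\left(-58\right) \left(-50 + 65\right)} + \frac{2448}{-10627}\right)\right) + 0 = \left(-33833 - \left(\frac{2448}{10627} + \frac{15625}{\left(-58\right) 15}\right)\right) + 0 = \left(-33833 - \left(\frac{2448}{10627} + \frac{15625}{-870}\right)\right) + 0 = \left(-33833 - - \frac{32783423}{1849098}\right) + 0 = \left(-33833 + \left(\frac{3125}{174} - \frac{2448}{10627}\right)\right) + 0 = \left(-33833 + \frac{32783423}{1849098}\right) + 0 = - \frac{62527749211}{1849098} + 0 = - \frac{62527749211}{1849098}$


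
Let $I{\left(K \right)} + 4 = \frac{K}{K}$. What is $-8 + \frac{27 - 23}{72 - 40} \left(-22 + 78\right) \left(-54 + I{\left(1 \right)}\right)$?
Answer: $-407$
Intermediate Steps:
$I{\left(K \right)} = -3$ ($I{\left(K \right)} = -4 + \frac{K}{K} = -4 + 1 = -3$)
$-8 + \frac{27 - 23}{72 - 40} \left(-22 + 78\right) \left(-54 + I{\left(1 \right)}\right) = -8 + \frac{27 - 23}{72 - 40} \left(-22 + 78\right) \left(-54 - 3\right) = -8 + \frac{4}{32} \cdot 56 \left(-57\right) = -8 + 4 \cdot \frac{1}{32} \left(-3192\right) = -8 + \frac{1}{8} \left(-3192\right) = -8 - 399 = -407$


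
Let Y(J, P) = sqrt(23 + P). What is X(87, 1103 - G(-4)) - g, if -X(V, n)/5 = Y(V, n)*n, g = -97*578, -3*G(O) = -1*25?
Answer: 56066 - 16420*sqrt(10059)/9 ≈ -1.2692e+5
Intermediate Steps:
G(O) = 25/3 (G(O) = -(-1)*25/3 = -1/3*(-25) = 25/3)
g = -56066
X(V, n) = -5*n*sqrt(23 + n) (X(V, n) = -5*sqrt(23 + n)*n = -5*n*sqrt(23 + n))
X(87, 1103 - G(-4)) - g = -5*(1103 - 1*25/3)*sqrt(23 + (1103 - 1*25/3)) - 1*(-56066) = -5*(1103 - 25/3)*sqrt(23 + (1103 - 25/3)) + 56066 = -5*3284/3*sqrt(23 + 3284/3) + 56066 = -5*3284/3*sqrt(3353/3) + 56066 = -5*3284/3*sqrt(10059)/3 + 56066 = -16420*sqrt(10059)/9 + 56066 = 56066 - 16420*sqrt(10059)/9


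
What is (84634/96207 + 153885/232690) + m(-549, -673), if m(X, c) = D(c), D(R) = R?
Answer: -3006310699387/4477281366 ≈ -671.46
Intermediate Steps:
m(X, c) = c
(84634/96207 + 153885/232690) + m(-549, -673) = (84634/96207 + 153885/232690) - 673 = (84634*(1/96207) + 153885*(1/232690)) - 673 = (84634/96207 + 30777/46538) - 673 = 6899659931/4477281366 - 673 = -3006310699387/4477281366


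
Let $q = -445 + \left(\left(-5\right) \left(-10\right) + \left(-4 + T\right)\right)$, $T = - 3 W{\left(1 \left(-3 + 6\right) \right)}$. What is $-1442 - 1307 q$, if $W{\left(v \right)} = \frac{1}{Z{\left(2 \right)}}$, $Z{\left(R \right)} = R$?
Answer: $\frac{1044023}{2} \approx 5.2201 \cdot 10^{5}$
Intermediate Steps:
$W{\left(v \right)} = \frac{1}{2}$
$T = - \frac{3}{2}$ ($T = \left(-3\right) \frac{1}{2} = - \frac{3}{2} \approx -1.5$)
$q = - \frac{801}{2}$ ($q = -445 - - \frac{89}{2} = -445 + \left(50 - \frac{11}{2}\right) = -445 + \frac{89}{2} = - \frac{801}{2} \approx -400.5$)
$-1442 - 1307 q = -1442 - - \frac{1046907}{2} = -1442 + \frac{1046907}{2} = \frac{1044023}{2}$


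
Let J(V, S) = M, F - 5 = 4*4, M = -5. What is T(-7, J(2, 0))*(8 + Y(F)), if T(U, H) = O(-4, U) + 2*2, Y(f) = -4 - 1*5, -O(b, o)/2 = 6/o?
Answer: -40/7 ≈ -5.7143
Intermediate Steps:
F = 21 (F = 5 + 4*4 = 5 + 16 = 21)
J(V, S) = -5
O(b, o) = -12/o
Y(f) = -9 (Y(f) = -4 - 5 = -9)
T(U, H) = 4 - 12/U (T(U, H) = -12/U + 2*2 = -12/U + 4 = 4 - 12/U)
T(-7, J(2, 0))*(8 + Y(F)) = (4 - 12/(-7))*(8 - 9) = (4 - 12*(-⅐))*(-1) = (4 + 12/7)*(-1) = (40/7)*(-1) = -40/7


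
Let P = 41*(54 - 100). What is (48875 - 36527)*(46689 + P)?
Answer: 553227444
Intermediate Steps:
P = -1886 (P = 41*(-46) = -1886)
(48875 - 36527)*(46689 + P) = (48875 - 36527)*(46689 - 1886) = 12348*44803 = 553227444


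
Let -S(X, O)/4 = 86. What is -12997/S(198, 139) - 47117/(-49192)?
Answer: 238211/6149 ≈ 38.740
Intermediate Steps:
S(X, O) = -344 (S(X, O) = -4*86 = -344)
-12997/S(198, 139) - 47117/(-49192) = -12997/(-344) - 47117/(-49192) = -12997*(-1/344) - 47117*(-1/49192) = 12997/344 + 47117/49192 = 238211/6149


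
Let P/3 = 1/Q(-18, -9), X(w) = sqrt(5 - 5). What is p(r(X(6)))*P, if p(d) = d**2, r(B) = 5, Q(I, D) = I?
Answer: -25/6 ≈ -4.1667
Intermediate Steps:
X(w) = 0 (X(w) = sqrt(0) = 0)
P = -1/6 (P = 3/(-18) = 3*(-1/18) = -1/6 ≈ -0.16667)
p(r(X(6)))*P = 5**2*(-1/6) = 25*(-1/6) = -25/6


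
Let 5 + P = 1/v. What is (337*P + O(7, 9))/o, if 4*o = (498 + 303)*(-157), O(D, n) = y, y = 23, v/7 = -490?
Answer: 11401994/215673255 ≈ 0.052867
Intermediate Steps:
v = -3430 (v = 7*(-490) = -3430)
O(D, n) = 23
o = -125757/4 (o = ((498 + 303)*(-157))/4 = (801*(-157))/4 = (¼)*(-125757) = -125757/4 ≈ -31439.)
P = -17151/3430 (P = -5 + 1/(-3430) = -5 - 1/3430 = -17151/3430 ≈ -5.0003)
(337*P + O(7, 9))/o = (337*(-17151/3430) + 23)/(-125757/4) = (-5779887/3430 + 23)*(-4/125757) = -5700997/3430*(-4/125757) = 11401994/215673255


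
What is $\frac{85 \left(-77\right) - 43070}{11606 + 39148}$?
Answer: $- \frac{49615}{50754} \approx -0.97756$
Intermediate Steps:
$\frac{85 \left(-77\right) - 43070}{11606 + 39148} = \frac{-6545 - 43070}{50754} = \left(-49615\right) \frac{1}{50754} = - \frac{49615}{50754}$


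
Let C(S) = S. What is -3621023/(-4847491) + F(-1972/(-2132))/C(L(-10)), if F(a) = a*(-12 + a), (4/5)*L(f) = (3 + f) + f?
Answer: 8462773782503/6885594353495 ≈ 1.2291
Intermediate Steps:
L(f) = 15/4 + 5*f/2 (L(f) = 5*((3 + f) + f)/4 = 5*(3 + 2*f)/4 = 15/4 + 5*f/2)
-3621023/(-4847491) + F(-1972/(-2132))/C(L(-10)) = -3621023/(-4847491) + ((-1972/(-2132))*(-12 - 1972/(-2132)))/(15/4 + (5/2)*(-10)) = -3621023*(-1/4847491) + ((-1972*(-1/2132))*(-12 - 1972*(-1/2132)))/(15/4 - 25) = 3621023/4847491 + (493*(-12 + 493/533)/533)/(-85/4) = 3621023/4847491 + ((493/533)*(-5903/533))*(-4/85) = 3621023/4847491 - 2910179/284089*(-4/85) = 3621023/4847491 + 684748/1420445 = 8462773782503/6885594353495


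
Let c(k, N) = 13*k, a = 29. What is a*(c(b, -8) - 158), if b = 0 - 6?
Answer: -6844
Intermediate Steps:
b = -6
a*(c(b, -8) - 158) = 29*(13*(-6) - 158) = 29*(-78 - 158) = 29*(-236) = -6844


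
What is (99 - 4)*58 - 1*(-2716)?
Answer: 8226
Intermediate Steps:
(99 - 4)*58 - 1*(-2716) = 95*58 + 2716 = 5510 + 2716 = 8226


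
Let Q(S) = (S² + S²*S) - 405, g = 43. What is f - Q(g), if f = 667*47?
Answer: -49602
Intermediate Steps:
f = 31349
Q(S) = -405 + S² + S³ (Q(S) = (S² + S³) - 405 = -405 + S² + S³)
f - Q(g) = 31349 - (-405 + 43² + 43³) = 31349 - (-405 + 1849 + 79507) = 31349 - 1*80951 = 31349 - 80951 = -49602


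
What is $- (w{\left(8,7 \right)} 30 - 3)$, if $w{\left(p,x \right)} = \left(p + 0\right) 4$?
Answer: $-957$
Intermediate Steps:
$w{\left(p,x \right)} = 4 p$ ($w{\left(p,x \right)} = p 4 = 4 p$)
$- (w{\left(8,7 \right)} 30 - 3) = - (4 \cdot 8 \cdot 30 - 3) = - (32 \cdot 30 - 3) = - (960 - 3) = \left(-1\right) 957 = -957$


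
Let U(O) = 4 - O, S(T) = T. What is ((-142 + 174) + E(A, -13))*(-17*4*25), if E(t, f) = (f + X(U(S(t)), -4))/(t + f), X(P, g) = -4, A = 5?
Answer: -116025/2 ≈ -58013.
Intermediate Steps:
E(t, f) = (-4 + f)/(f + t) (E(t, f) = (f - 4)/(t + f) = (-4 + f)/(f + t))
((-142 + 174) + E(A, -13))*(-17*4*25) = ((-142 + 174) + (-4 - 13)/(-13 + 5))*(-17*4*25) = (32 - 17/(-8))*(-68*25) = (32 - ⅛*(-17))*(-1700) = (32 + 17/8)*(-1700) = (273/8)*(-1700) = -116025/2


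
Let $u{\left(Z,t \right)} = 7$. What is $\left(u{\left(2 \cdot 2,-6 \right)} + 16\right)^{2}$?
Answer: $529$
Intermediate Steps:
$\left(u{\left(2 \cdot 2,-6 \right)} + 16\right)^{2} = \left(7 + 16\right)^{2} = 23^{2} = 529$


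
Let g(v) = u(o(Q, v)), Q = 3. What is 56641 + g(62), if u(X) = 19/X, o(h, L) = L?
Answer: 3511761/62 ≈ 56641.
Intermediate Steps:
g(v) = 19/v
56641 + g(62) = 56641 + 19/62 = 3511761/62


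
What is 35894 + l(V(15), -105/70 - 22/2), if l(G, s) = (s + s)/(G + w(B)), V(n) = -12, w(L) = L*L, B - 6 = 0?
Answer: 861431/24 ≈ 35893.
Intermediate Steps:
B = 6 (B = 6 + 0 = 6)
w(L) = L²
l(G, s) = 2*s/(36 + G) (l(G, s) = (s + s)/(G + 6²) = (2*s)/(G + 36) = (2*s)/(36 + G) = 2*s/(36 + G))
35894 + l(V(15), -105/70 - 22/2) = 35894 + 2*(-105/70 - 22/2)/(36 - 12) = 35894 + 2*(-105*1/70 - 22*½)/24 = 35894 + 2*(-3/2 - 11)*(1/24) = 35894 + 2*(-25/2)*(1/24) = 35894 - 25/24 = 861431/24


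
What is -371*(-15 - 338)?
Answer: 130963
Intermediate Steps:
-371*(-15 - 338) = -371*(-353) = 130963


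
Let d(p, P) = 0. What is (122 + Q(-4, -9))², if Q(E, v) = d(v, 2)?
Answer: 14884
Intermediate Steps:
Q(E, v) = 0
(122 + Q(-4, -9))² = (122 + 0)² = 122² = 14884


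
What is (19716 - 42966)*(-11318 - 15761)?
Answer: 629586750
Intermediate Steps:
(19716 - 42966)*(-11318 - 15761) = -23250*(-27079) = 629586750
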